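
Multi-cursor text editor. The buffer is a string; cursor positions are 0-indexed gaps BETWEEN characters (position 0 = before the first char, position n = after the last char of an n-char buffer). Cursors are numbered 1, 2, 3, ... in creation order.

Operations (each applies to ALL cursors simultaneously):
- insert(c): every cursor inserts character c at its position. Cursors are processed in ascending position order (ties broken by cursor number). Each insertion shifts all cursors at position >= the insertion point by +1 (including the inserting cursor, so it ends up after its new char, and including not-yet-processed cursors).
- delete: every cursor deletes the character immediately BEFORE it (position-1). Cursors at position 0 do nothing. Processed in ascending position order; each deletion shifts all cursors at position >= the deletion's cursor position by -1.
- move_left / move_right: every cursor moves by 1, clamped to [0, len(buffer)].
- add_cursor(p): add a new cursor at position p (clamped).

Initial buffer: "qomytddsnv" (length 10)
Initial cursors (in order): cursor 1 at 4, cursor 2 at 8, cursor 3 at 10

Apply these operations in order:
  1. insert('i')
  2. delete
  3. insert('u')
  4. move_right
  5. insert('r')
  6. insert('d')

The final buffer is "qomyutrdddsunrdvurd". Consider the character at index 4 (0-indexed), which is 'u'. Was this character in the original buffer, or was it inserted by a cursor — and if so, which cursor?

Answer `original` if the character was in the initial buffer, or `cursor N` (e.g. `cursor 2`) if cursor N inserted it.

After op 1 (insert('i')): buffer="qomyitddsinvi" (len 13), cursors c1@5 c2@10 c3@13, authorship ....1....2..3
After op 2 (delete): buffer="qomytddsnv" (len 10), cursors c1@4 c2@8 c3@10, authorship ..........
After op 3 (insert('u')): buffer="qomyutddsunvu" (len 13), cursors c1@5 c2@10 c3@13, authorship ....1....2..3
After op 4 (move_right): buffer="qomyutddsunvu" (len 13), cursors c1@6 c2@11 c3@13, authorship ....1....2..3
After op 5 (insert('r')): buffer="qomyutrddsunrvur" (len 16), cursors c1@7 c2@13 c3@16, authorship ....1.1...2.2.33
After op 6 (insert('d')): buffer="qomyutrdddsunrdvurd" (len 19), cursors c1@8 c2@15 c3@19, authorship ....1.11...2.22.333
Authorship (.=original, N=cursor N): . . . . 1 . 1 1 . . . 2 . 2 2 . 3 3 3
Index 4: author = 1

Answer: cursor 1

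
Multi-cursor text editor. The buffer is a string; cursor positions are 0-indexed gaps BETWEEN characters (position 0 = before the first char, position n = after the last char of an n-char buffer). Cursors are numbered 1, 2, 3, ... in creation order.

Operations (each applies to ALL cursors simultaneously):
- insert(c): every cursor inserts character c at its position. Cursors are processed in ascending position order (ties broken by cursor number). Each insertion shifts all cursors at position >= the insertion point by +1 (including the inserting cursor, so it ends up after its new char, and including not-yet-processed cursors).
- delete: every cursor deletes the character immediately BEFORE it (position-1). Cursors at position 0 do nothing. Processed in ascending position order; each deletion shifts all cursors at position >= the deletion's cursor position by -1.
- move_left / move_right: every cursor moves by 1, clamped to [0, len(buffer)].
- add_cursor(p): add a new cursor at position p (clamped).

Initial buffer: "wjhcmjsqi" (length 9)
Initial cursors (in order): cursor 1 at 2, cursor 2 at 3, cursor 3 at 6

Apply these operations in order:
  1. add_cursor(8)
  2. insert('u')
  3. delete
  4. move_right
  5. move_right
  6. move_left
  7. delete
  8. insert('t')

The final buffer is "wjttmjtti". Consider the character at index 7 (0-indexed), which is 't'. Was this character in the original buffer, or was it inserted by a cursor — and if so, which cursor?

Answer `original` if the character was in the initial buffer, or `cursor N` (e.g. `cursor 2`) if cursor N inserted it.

Answer: cursor 4

Derivation:
After op 1 (add_cursor(8)): buffer="wjhcmjsqi" (len 9), cursors c1@2 c2@3 c3@6 c4@8, authorship .........
After op 2 (insert('u')): buffer="wjuhucmjusqui" (len 13), cursors c1@3 c2@5 c3@9 c4@12, authorship ..1.2...3..4.
After op 3 (delete): buffer="wjhcmjsqi" (len 9), cursors c1@2 c2@3 c3@6 c4@8, authorship .........
After op 4 (move_right): buffer="wjhcmjsqi" (len 9), cursors c1@3 c2@4 c3@7 c4@9, authorship .........
After op 5 (move_right): buffer="wjhcmjsqi" (len 9), cursors c1@4 c2@5 c3@8 c4@9, authorship .........
After op 6 (move_left): buffer="wjhcmjsqi" (len 9), cursors c1@3 c2@4 c3@7 c4@8, authorship .........
After op 7 (delete): buffer="wjmji" (len 5), cursors c1@2 c2@2 c3@4 c4@4, authorship .....
After op 8 (insert('t')): buffer="wjttmjtti" (len 9), cursors c1@4 c2@4 c3@8 c4@8, authorship ..12..34.
Authorship (.=original, N=cursor N): . . 1 2 . . 3 4 .
Index 7: author = 4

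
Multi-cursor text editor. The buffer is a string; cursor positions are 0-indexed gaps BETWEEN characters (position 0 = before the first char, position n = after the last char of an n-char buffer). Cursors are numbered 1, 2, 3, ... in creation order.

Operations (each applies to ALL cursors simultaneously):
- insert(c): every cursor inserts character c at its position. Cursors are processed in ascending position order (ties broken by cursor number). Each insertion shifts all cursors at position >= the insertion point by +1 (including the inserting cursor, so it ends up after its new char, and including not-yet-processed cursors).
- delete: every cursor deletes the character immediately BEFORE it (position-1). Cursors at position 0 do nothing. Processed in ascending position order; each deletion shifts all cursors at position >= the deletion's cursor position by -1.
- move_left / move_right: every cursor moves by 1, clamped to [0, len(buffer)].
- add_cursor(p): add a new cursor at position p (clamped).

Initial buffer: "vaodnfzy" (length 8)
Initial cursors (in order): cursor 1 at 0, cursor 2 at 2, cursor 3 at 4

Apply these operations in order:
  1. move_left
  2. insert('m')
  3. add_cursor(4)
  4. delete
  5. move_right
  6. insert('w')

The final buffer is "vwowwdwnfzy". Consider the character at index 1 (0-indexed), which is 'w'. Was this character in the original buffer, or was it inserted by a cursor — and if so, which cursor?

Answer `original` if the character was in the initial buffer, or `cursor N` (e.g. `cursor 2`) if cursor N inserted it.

After op 1 (move_left): buffer="vaodnfzy" (len 8), cursors c1@0 c2@1 c3@3, authorship ........
After op 2 (insert('m')): buffer="mvmaomdnfzy" (len 11), cursors c1@1 c2@3 c3@6, authorship 1.2..3.....
After op 3 (add_cursor(4)): buffer="mvmaomdnfzy" (len 11), cursors c1@1 c2@3 c4@4 c3@6, authorship 1.2..3.....
After op 4 (delete): buffer="vodnfzy" (len 7), cursors c1@0 c2@1 c4@1 c3@2, authorship .......
After op 5 (move_right): buffer="vodnfzy" (len 7), cursors c1@1 c2@2 c4@2 c3@3, authorship .......
After op 6 (insert('w')): buffer="vwowwdwnfzy" (len 11), cursors c1@2 c2@5 c4@5 c3@7, authorship .1.24.3....
Authorship (.=original, N=cursor N): . 1 . 2 4 . 3 . . . .
Index 1: author = 1

Answer: cursor 1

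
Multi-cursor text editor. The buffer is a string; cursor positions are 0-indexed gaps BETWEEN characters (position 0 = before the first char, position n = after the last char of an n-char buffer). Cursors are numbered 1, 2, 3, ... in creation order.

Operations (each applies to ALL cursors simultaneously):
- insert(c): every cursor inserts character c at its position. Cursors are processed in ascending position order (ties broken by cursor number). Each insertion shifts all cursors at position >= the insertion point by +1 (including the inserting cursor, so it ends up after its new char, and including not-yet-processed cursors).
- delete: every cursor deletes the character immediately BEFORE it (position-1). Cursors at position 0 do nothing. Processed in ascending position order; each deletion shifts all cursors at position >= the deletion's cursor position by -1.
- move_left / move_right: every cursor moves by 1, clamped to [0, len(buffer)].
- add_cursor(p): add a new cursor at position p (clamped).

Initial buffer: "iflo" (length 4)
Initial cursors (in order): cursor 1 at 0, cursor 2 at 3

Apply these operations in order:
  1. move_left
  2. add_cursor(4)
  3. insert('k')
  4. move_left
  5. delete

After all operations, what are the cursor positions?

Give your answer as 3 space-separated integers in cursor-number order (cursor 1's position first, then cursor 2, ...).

After op 1 (move_left): buffer="iflo" (len 4), cursors c1@0 c2@2, authorship ....
After op 2 (add_cursor(4)): buffer="iflo" (len 4), cursors c1@0 c2@2 c3@4, authorship ....
After op 3 (insert('k')): buffer="kifklok" (len 7), cursors c1@1 c2@4 c3@7, authorship 1..2..3
After op 4 (move_left): buffer="kifklok" (len 7), cursors c1@0 c2@3 c3@6, authorship 1..2..3
After op 5 (delete): buffer="kiklk" (len 5), cursors c1@0 c2@2 c3@4, authorship 1.2.3

Answer: 0 2 4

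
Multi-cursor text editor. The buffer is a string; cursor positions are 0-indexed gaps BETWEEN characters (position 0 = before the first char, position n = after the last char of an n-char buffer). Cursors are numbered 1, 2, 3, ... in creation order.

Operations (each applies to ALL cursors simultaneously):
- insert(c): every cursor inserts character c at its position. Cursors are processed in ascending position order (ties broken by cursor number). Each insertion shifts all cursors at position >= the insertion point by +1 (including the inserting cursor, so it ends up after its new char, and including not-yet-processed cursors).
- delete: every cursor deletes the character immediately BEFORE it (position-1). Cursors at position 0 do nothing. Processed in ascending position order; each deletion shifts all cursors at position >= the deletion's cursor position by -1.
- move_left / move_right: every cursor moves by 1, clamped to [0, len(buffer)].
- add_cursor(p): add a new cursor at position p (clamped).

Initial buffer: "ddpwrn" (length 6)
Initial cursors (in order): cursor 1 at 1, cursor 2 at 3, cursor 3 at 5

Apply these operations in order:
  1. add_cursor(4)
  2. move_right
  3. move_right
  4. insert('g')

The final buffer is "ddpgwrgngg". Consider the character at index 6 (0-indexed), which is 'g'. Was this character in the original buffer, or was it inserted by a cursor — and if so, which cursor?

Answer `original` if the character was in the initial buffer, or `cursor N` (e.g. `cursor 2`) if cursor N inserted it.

Answer: cursor 2

Derivation:
After op 1 (add_cursor(4)): buffer="ddpwrn" (len 6), cursors c1@1 c2@3 c4@4 c3@5, authorship ......
After op 2 (move_right): buffer="ddpwrn" (len 6), cursors c1@2 c2@4 c4@5 c3@6, authorship ......
After op 3 (move_right): buffer="ddpwrn" (len 6), cursors c1@3 c2@5 c3@6 c4@6, authorship ......
After op 4 (insert('g')): buffer="ddpgwrgngg" (len 10), cursors c1@4 c2@7 c3@10 c4@10, authorship ...1..2.34
Authorship (.=original, N=cursor N): . . . 1 . . 2 . 3 4
Index 6: author = 2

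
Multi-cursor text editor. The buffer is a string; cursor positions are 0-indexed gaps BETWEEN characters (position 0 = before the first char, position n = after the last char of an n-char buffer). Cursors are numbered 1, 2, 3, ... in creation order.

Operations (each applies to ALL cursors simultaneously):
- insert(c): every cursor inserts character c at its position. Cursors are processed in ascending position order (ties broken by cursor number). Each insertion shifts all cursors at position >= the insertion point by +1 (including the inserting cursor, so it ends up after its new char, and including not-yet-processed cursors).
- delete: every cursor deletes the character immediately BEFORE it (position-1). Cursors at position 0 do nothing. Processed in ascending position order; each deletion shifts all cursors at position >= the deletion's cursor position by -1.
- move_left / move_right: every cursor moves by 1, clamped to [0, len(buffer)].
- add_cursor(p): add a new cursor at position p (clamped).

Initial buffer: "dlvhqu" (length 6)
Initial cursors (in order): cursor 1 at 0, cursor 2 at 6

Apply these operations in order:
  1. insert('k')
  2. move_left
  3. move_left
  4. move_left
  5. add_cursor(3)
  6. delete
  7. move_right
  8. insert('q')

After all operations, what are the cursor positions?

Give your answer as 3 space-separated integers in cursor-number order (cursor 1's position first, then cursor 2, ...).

Answer: 2 7 5

Derivation:
After op 1 (insert('k')): buffer="kdlvhquk" (len 8), cursors c1@1 c2@8, authorship 1......2
After op 2 (move_left): buffer="kdlvhquk" (len 8), cursors c1@0 c2@7, authorship 1......2
After op 3 (move_left): buffer="kdlvhquk" (len 8), cursors c1@0 c2@6, authorship 1......2
After op 4 (move_left): buffer="kdlvhquk" (len 8), cursors c1@0 c2@5, authorship 1......2
After op 5 (add_cursor(3)): buffer="kdlvhquk" (len 8), cursors c1@0 c3@3 c2@5, authorship 1......2
After op 6 (delete): buffer="kdvquk" (len 6), cursors c1@0 c3@2 c2@3, authorship 1....2
After op 7 (move_right): buffer="kdvquk" (len 6), cursors c1@1 c3@3 c2@4, authorship 1....2
After op 8 (insert('q')): buffer="kqdvqqquk" (len 9), cursors c1@2 c3@5 c2@7, authorship 11..3.2.2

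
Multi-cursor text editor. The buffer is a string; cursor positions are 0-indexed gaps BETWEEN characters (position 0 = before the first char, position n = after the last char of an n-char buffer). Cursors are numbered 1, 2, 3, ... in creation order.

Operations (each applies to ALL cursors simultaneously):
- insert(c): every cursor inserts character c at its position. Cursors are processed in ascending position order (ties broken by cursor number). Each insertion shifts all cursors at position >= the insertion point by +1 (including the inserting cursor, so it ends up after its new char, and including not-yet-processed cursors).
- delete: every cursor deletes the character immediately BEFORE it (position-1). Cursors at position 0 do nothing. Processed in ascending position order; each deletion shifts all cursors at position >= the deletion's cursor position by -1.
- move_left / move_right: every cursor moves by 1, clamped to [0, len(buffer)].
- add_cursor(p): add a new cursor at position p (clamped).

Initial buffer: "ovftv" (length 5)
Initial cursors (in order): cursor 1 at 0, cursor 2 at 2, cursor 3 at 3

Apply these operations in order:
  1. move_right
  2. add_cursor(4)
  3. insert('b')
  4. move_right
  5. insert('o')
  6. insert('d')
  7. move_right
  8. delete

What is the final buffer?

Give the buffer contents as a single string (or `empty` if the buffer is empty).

After op 1 (move_right): buffer="ovftv" (len 5), cursors c1@1 c2@3 c3@4, authorship .....
After op 2 (add_cursor(4)): buffer="ovftv" (len 5), cursors c1@1 c2@3 c3@4 c4@4, authorship .....
After op 3 (insert('b')): buffer="obvfbtbbv" (len 9), cursors c1@2 c2@5 c3@8 c4@8, authorship .1..2.34.
After op 4 (move_right): buffer="obvfbtbbv" (len 9), cursors c1@3 c2@6 c3@9 c4@9, authorship .1..2.34.
After op 5 (insert('o')): buffer="obvofbtobbvoo" (len 13), cursors c1@4 c2@8 c3@13 c4@13, authorship .1.1.2.234.34
After op 6 (insert('d')): buffer="obvodfbtodbbvoodd" (len 17), cursors c1@5 c2@10 c3@17 c4@17, authorship .1.11.2.2234.3434
After op 7 (move_right): buffer="obvodfbtodbbvoodd" (len 17), cursors c1@6 c2@11 c3@17 c4@17, authorship .1.11.2.2234.3434
After op 8 (delete): buffer="obvodbtodbvoo" (len 13), cursors c1@5 c2@9 c3@13 c4@13, authorship .1.112.224.34

Answer: obvodbtodbvoo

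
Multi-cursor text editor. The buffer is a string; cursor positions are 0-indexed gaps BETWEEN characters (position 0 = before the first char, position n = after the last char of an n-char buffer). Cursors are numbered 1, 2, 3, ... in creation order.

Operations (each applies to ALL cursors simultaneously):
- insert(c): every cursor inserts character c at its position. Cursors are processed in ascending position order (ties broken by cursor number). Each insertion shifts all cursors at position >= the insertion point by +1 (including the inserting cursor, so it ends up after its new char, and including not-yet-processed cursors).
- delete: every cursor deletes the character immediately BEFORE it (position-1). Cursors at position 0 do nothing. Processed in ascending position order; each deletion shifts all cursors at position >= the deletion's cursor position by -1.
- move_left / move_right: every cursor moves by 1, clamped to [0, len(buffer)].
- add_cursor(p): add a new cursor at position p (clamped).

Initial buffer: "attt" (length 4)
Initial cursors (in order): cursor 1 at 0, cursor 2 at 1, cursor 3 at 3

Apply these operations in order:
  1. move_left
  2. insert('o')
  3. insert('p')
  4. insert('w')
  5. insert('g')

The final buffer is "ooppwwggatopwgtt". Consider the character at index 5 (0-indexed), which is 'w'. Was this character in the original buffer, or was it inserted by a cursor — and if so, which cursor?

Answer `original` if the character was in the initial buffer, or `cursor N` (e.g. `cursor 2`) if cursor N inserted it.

Answer: cursor 2

Derivation:
After op 1 (move_left): buffer="attt" (len 4), cursors c1@0 c2@0 c3@2, authorship ....
After op 2 (insert('o')): buffer="ooatott" (len 7), cursors c1@2 c2@2 c3@5, authorship 12..3..
After op 3 (insert('p')): buffer="ooppatoptt" (len 10), cursors c1@4 c2@4 c3@8, authorship 1212..33..
After op 4 (insert('w')): buffer="ooppwwatopwtt" (len 13), cursors c1@6 c2@6 c3@11, authorship 121212..333..
After op 5 (insert('g')): buffer="ooppwwggatopwgtt" (len 16), cursors c1@8 c2@8 c3@14, authorship 12121212..3333..
Authorship (.=original, N=cursor N): 1 2 1 2 1 2 1 2 . . 3 3 3 3 . .
Index 5: author = 2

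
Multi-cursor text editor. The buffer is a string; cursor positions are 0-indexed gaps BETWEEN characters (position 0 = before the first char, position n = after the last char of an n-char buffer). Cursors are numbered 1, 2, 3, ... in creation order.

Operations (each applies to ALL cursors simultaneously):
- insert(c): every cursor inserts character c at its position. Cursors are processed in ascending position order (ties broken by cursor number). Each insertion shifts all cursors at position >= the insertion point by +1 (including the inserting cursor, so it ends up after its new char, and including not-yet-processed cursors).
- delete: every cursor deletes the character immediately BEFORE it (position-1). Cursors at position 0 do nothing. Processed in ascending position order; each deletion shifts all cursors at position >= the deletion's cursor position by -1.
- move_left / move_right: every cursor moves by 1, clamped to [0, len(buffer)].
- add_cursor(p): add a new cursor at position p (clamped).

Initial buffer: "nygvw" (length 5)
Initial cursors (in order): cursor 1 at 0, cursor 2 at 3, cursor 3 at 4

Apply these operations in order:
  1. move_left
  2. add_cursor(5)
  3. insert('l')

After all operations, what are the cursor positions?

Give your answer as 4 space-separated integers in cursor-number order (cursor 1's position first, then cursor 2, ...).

After op 1 (move_left): buffer="nygvw" (len 5), cursors c1@0 c2@2 c3@3, authorship .....
After op 2 (add_cursor(5)): buffer="nygvw" (len 5), cursors c1@0 c2@2 c3@3 c4@5, authorship .....
After op 3 (insert('l')): buffer="lnylglvwl" (len 9), cursors c1@1 c2@4 c3@6 c4@9, authorship 1..2.3..4

Answer: 1 4 6 9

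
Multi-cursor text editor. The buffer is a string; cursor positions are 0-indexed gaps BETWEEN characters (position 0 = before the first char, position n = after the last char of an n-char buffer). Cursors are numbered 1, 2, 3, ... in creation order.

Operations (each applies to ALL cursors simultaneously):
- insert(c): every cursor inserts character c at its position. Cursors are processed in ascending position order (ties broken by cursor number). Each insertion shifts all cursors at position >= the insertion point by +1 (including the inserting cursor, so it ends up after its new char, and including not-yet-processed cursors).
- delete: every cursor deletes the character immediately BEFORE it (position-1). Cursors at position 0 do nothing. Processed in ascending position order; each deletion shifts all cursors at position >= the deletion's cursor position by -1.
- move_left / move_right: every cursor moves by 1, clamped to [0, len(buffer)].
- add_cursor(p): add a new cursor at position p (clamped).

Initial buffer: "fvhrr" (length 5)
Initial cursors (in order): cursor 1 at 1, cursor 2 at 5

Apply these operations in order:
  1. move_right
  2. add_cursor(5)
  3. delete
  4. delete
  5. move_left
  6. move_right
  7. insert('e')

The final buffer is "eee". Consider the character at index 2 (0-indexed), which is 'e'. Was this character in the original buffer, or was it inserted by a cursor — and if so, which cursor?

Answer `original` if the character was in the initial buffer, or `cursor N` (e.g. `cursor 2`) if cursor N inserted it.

After op 1 (move_right): buffer="fvhrr" (len 5), cursors c1@2 c2@5, authorship .....
After op 2 (add_cursor(5)): buffer="fvhrr" (len 5), cursors c1@2 c2@5 c3@5, authorship .....
After op 3 (delete): buffer="fh" (len 2), cursors c1@1 c2@2 c3@2, authorship ..
After op 4 (delete): buffer="" (len 0), cursors c1@0 c2@0 c3@0, authorship 
After op 5 (move_left): buffer="" (len 0), cursors c1@0 c2@0 c3@0, authorship 
After op 6 (move_right): buffer="" (len 0), cursors c1@0 c2@0 c3@0, authorship 
After op 7 (insert('e')): buffer="eee" (len 3), cursors c1@3 c2@3 c3@3, authorship 123
Authorship (.=original, N=cursor N): 1 2 3
Index 2: author = 3

Answer: cursor 3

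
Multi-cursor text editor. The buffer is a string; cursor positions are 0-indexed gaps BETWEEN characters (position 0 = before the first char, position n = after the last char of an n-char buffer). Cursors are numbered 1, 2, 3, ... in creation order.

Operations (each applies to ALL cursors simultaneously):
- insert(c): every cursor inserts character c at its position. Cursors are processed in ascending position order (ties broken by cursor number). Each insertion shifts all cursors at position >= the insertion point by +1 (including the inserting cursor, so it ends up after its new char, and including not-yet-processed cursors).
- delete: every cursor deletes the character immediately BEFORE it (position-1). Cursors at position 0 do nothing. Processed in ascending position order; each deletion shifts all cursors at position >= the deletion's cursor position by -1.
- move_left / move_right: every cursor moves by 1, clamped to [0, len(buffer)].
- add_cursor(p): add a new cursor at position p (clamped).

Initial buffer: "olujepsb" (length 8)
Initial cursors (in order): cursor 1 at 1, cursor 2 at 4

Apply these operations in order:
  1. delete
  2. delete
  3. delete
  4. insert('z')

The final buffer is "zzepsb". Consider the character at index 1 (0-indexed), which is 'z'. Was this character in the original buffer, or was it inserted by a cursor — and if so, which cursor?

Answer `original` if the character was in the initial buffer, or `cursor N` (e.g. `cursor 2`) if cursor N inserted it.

Answer: cursor 2

Derivation:
After op 1 (delete): buffer="luepsb" (len 6), cursors c1@0 c2@2, authorship ......
After op 2 (delete): buffer="lepsb" (len 5), cursors c1@0 c2@1, authorship .....
After op 3 (delete): buffer="epsb" (len 4), cursors c1@0 c2@0, authorship ....
After op 4 (insert('z')): buffer="zzepsb" (len 6), cursors c1@2 c2@2, authorship 12....
Authorship (.=original, N=cursor N): 1 2 . . . .
Index 1: author = 2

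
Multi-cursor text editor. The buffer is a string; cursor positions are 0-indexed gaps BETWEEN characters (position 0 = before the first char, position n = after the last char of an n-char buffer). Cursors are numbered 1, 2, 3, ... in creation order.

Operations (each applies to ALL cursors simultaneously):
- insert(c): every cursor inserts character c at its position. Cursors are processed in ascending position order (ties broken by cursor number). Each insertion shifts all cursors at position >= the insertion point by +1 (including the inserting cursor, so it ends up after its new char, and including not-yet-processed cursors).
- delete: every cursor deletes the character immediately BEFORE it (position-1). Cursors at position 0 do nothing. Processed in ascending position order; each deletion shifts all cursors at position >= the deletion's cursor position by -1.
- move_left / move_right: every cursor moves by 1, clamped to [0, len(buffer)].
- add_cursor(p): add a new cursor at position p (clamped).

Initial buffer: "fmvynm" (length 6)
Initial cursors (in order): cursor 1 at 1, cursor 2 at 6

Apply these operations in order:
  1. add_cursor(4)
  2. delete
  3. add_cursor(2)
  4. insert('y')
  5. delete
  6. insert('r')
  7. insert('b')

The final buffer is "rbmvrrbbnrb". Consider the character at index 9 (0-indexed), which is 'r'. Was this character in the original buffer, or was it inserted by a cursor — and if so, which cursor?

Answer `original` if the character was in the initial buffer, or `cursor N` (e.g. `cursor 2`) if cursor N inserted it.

Answer: cursor 2

Derivation:
After op 1 (add_cursor(4)): buffer="fmvynm" (len 6), cursors c1@1 c3@4 c2@6, authorship ......
After op 2 (delete): buffer="mvn" (len 3), cursors c1@0 c3@2 c2@3, authorship ...
After op 3 (add_cursor(2)): buffer="mvn" (len 3), cursors c1@0 c3@2 c4@2 c2@3, authorship ...
After op 4 (insert('y')): buffer="ymvyyny" (len 7), cursors c1@1 c3@5 c4@5 c2@7, authorship 1..34.2
After op 5 (delete): buffer="mvn" (len 3), cursors c1@0 c3@2 c4@2 c2@3, authorship ...
After op 6 (insert('r')): buffer="rmvrrnr" (len 7), cursors c1@1 c3@5 c4@5 c2@7, authorship 1..34.2
After op 7 (insert('b')): buffer="rbmvrrbbnrb" (len 11), cursors c1@2 c3@8 c4@8 c2@11, authorship 11..3434.22
Authorship (.=original, N=cursor N): 1 1 . . 3 4 3 4 . 2 2
Index 9: author = 2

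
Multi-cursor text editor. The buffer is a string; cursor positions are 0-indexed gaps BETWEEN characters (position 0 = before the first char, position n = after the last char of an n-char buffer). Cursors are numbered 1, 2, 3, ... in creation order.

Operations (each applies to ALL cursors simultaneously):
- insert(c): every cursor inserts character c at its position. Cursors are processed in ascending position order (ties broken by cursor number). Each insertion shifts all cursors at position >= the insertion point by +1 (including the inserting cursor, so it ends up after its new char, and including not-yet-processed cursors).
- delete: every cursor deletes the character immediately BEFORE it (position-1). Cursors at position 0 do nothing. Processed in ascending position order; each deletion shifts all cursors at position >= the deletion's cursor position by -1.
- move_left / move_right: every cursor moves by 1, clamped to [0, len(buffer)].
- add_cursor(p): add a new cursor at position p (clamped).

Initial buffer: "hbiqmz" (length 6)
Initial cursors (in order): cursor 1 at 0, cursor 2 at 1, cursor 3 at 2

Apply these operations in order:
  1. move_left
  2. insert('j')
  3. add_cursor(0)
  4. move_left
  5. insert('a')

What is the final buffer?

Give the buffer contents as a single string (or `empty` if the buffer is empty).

After op 1 (move_left): buffer="hbiqmz" (len 6), cursors c1@0 c2@0 c3@1, authorship ......
After op 2 (insert('j')): buffer="jjhjbiqmz" (len 9), cursors c1@2 c2@2 c3@4, authorship 12.3.....
After op 3 (add_cursor(0)): buffer="jjhjbiqmz" (len 9), cursors c4@0 c1@2 c2@2 c3@4, authorship 12.3.....
After op 4 (move_left): buffer="jjhjbiqmz" (len 9), cursors c4@0 c1@1 c2@1 c3@3, authorship 12.3.....
After op 5 (insert('a')): buffer="ajaajhajbiqmz" (len 13), cursors c4@1 c1@4 c2@4 c3@7, authorship 41122.33.....

Answer: ajaajhajbiqmz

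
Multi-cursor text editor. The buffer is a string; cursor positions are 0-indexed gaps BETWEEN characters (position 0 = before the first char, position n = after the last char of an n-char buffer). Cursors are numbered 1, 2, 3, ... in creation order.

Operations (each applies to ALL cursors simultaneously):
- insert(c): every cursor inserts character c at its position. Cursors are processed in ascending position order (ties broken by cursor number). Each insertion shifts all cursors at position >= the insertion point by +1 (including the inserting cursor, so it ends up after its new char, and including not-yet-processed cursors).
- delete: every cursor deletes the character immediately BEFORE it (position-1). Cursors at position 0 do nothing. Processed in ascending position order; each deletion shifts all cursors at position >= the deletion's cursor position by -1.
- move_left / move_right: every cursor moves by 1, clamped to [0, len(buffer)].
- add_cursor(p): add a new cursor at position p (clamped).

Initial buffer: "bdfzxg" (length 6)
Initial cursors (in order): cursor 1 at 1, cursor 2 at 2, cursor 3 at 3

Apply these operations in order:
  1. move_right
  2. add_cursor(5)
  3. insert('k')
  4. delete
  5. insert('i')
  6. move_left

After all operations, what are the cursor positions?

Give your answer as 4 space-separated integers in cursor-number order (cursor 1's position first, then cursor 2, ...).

Answer: 2 4 6 8

Derivation:
After op 1 (move_right): buffer="bdfzxg" (len 6), cursors c1@2 c2@3 c3@4, authorship ......
After op 2 (add_cursor(5)): buffer="bdfzxg" (len 6), cursors c1@2 c2@3 c3@4 c4@5, authorship ......
After op 3 (insert('k')): buffer="bdkfkzkxkg" (len 10), cursors c1@3 c2@5 c3@7 c4@9, authorship ..1.2.3.4.
After op 4 (delete): buffer="bdfzxg" (len 6), cursors c1@2 c2@3 c3@4 c4@5, authorship ......
After op 5 (insert('i')): buffer="bdifizixig" (len 10), cursors c1@3 c2@5 c3@7 c4@9, authorship ..1.2.3.4.
After op 6 (move_left): buffer="bdifizixig" (len 10), cursors c1@2 c2@4 c3@6 c4@8, authorship ..1.2.3.4.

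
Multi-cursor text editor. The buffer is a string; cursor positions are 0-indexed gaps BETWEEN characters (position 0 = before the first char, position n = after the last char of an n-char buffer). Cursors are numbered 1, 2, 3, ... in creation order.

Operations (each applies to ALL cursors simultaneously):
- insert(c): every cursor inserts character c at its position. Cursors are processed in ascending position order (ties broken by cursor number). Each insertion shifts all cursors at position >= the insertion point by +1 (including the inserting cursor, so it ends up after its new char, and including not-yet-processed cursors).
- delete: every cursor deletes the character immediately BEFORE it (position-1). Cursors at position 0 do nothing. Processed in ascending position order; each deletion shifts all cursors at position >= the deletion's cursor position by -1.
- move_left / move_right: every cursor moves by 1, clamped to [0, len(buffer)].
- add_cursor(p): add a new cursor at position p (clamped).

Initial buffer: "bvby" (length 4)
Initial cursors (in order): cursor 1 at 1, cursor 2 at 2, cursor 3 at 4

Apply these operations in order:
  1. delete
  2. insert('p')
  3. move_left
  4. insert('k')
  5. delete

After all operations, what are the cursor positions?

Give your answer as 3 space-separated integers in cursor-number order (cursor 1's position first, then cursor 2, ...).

After op 1 (delete): buffer="b" (len 1), cursors c1@0 c2@0 c3@1, authorship .
After op 2 (insert('p')): buffer="ppbp" (len 4), cursors c1@2 c2@2 c3@4, authorship 12.3
After op 3 (move_left): buffer="ppbp" (len 4), cursors c1@1 c2@1 c3@3, authorship 12.3
After op 4 (insert('k')): buffer="pkkpbkp" (len 7), cursors c1@3 c2@3 c3@6, authorship 1122.33
After op 5 (delete): buffer="ppbp" (len 4), cursors c1@1 c2@1 c3@3, authorship 12.3

Answer: 1 1 3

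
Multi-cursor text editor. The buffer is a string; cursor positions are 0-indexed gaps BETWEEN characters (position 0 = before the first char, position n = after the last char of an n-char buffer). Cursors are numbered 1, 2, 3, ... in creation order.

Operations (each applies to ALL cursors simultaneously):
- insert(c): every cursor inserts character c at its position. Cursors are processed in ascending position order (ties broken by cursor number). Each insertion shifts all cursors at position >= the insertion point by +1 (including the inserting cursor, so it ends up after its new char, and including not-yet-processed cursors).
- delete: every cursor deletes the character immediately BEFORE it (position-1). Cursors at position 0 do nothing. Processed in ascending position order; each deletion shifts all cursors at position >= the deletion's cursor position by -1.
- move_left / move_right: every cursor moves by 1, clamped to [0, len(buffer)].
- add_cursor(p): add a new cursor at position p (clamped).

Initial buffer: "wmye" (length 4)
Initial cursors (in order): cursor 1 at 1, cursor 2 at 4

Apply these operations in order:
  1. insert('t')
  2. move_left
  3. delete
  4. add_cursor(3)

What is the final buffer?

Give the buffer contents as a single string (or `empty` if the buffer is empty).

Answer: tmyt

Derivation:
After op 1 (insert('t')): buffer="wtmyet" (len 6), cursors c1@2 c2@6, authorship .1...2
After op 2 (move_left): buffer="wtmyet" (len 6), cursors c1@1 c2@5, authorship .1...2
After op 3 (delete): buffer="tmyt" (len 4), cursors c1@0 c2@3, authorship 1..2
After op 4 (add_cursor(3)): buffer="tmyt" (len 4), cursors c1@0 c2@3 c3@3, authorship 1..2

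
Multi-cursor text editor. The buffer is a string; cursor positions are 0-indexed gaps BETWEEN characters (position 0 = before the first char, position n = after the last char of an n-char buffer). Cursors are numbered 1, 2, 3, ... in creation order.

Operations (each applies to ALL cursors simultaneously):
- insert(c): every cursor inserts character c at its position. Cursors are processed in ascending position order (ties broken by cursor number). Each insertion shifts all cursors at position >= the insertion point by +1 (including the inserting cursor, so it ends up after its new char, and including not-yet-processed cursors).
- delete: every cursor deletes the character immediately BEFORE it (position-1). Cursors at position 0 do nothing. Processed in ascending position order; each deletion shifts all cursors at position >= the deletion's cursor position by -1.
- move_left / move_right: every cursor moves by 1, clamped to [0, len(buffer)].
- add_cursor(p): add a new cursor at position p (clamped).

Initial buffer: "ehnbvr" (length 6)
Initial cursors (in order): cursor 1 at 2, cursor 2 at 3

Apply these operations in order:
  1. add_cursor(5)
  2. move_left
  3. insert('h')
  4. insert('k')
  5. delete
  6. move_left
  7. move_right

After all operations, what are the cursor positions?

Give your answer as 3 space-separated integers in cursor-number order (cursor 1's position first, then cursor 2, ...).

After op 1 (add_cursor(5)): buffer="ehnbvr" (len 6), cursors c1@2 c2@3 c3@5, authorship ......
After op 2 (move_left): buffer="ehnbvr" (len 6), cursors c1@1 c2@2 c3@4, authorship ......
After op 3 (insert('h')): buffer="ehhhnbhvr" (len 9), cursors c1@2 c2@4 c3@7, authorship .1.2..3..
After op 4 (insert('k')): buffer="ehkhhknbhkvr" (len 12), cursors c1@3 c2@6 c3@10, authorship .11.22..33..
After op 5 (delete): buffer="ehhhnbhvr" (len 9), cursors c1@2 c2@4 c3@7, authorship .1.2..3..
After op 6 (move_left): buffer="ehhhnbhvr" (len 9), cursors c1@1 c2@3 c3@6, authorship .1.2..3..
After op 7 (move_right): buffer="ehhhnbhvr" (len 9), cursors c1@2 c2@4 c3@7, authorship .1.2..3..

Answer: 2 4 7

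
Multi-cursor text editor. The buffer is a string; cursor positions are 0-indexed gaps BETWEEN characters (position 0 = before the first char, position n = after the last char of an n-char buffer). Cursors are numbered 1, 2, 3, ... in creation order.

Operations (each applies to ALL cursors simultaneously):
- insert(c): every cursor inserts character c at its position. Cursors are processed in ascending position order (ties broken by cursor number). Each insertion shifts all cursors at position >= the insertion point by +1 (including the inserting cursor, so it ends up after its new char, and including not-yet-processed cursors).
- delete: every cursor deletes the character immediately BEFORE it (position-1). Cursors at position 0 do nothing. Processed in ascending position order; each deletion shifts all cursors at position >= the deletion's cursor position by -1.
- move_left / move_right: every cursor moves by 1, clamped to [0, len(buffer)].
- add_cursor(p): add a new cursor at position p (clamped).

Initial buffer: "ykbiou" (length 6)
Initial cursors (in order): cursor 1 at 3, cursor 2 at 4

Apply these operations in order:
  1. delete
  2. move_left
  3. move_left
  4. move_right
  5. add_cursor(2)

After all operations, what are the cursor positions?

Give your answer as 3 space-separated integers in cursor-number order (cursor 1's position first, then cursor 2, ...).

After op 1 (delete): buffer="ykou" (len 4), cursors c1@2 c2@2, authorship ....
After op 2 (move_left): buffer="ykou" (len 4), cursors c1@1 c2@1, authorship ....
After op 3 (move_left): buffer="ykou" (len 4), cursors c1@0 c2@0, authorship ....
After op 4 (move_right): buffer="ykou" (len 4), cursors c1@1 c2@1, authorship ....
After op 5 (add_cursor(2)): buffer="ykou" (len 4), cursors c1@1 c2@1 c3@2, authorship ....

Answer: 1 1 2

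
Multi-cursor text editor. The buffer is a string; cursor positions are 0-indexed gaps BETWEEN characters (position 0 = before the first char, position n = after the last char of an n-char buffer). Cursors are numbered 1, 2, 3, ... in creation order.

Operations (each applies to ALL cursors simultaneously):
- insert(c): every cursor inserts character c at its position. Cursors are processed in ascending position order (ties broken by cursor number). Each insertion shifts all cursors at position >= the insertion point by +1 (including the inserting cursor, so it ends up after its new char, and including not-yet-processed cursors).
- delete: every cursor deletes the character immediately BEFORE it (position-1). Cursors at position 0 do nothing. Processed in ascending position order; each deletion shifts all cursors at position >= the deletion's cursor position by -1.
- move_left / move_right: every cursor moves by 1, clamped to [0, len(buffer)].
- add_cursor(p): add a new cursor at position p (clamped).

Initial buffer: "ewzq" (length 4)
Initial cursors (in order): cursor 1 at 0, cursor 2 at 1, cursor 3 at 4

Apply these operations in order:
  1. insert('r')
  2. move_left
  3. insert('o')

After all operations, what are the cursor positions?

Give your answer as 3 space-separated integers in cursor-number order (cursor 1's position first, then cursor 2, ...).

Answer: 1 4 9

Derivation:
After op 1 (insert('r')): buffer="rerwzqr" (len 7), cursors c1@1 c2@3 c3@7, authorship 1.2...3
After op 2 (move_left): buffer="rerwzqr" (len 7), cursors c1@0 c2@2 c3@6, authorship 1.2...3
After op 3 (insert('o')): buffer="oreorwzqor" (len 10), cursors c1@1 c2@4 c3@9, authorship 11.22...33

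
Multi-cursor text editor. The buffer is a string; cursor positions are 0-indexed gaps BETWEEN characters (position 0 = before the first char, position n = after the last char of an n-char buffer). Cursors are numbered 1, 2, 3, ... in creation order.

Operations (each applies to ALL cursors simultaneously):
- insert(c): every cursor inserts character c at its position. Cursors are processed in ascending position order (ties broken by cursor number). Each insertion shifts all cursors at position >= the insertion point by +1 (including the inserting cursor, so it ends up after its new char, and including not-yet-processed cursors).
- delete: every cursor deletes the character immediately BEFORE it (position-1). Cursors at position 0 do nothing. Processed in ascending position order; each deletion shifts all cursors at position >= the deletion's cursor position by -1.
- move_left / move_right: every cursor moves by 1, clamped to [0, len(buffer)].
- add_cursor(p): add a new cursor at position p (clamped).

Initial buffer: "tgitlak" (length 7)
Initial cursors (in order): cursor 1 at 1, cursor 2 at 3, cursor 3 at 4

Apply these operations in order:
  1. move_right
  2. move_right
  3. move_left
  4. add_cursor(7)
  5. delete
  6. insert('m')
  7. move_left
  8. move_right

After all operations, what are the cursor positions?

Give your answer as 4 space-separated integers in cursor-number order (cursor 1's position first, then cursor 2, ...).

Answer: 2 5 5 7

Derivation:
After op 1 (move_right): buffer="tgitlak" (len 7), cursors c1@2 c2@4 c3@5, authorship .......
After op 2 (move_right): buffer="tgitlak" (len 7), cursors c1@3 c2@5 c3@6, authorship .......
After op 3 (move_left): buffer="tgitlak" (len 7), cursors c1@2 c2@4 c3@5, authorship .......
After op 4 (add_cursor(7)): buffer="tgitlak" (len 7), cursors c1@2 c2@4 c3@5 c4@7, authorship .......
After op 5 (delete): buffer="tia" (len 3), cursors c1@1 c2@2 c3@2 c4@3, authorship ...
After op 6 (insert('m')): buffer="tmimmam" (len 7), cursors c1@2 c2@5 c3@5 c4@7, authorship .1.23.4
After op 7 (move_left): buffer="tmimmam" (len 7), cursors c1@1 c2@4 c3@4 c4@6, authorship .1.23.4
After op 8 (move_right): buffer="tmimmam" (len 7), cursors c1@2 c2@5 c3@5 c4@7, authorship .1.23.4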